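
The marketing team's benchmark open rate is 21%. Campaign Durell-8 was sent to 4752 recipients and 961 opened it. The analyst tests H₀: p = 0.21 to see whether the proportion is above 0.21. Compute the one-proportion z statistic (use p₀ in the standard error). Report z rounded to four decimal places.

p̂ = 961/4752 = 0.2022306.
Standard error under H₀: √(0.21×0.79/4752) = 0.0059086.
z = (0.2022306 − 0.21)/0.0059086 = -0.0077694/0.0059086 = -1.3149.
p-value = P(Z > -1.315) ≈ 0.9057.

z = -1.3149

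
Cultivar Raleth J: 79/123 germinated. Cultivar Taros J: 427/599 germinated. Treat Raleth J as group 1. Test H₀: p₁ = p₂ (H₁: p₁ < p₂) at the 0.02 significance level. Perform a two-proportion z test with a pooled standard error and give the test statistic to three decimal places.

p̂₁ = 79/123 = 0.64228, p̂₂ = 427/599 = 0.71285.
Pooled p̂ = (79+427)/(123+599) = 506/722 = 0.70083.
SE = √(p̂(1−p̂)(1/n₁+1/n₂)) = √(0.70083·0.29917·0.00979953) = √(0.00205464) = 0.04533.
z = (0.64228 − 0.71285)/0.04533 = -0.07057/0.04533 = -1.557.
p-value = P(Z < -1.557) ≈ 0.0597. With α = 0.02, fail to reject H₀.

z = -1.557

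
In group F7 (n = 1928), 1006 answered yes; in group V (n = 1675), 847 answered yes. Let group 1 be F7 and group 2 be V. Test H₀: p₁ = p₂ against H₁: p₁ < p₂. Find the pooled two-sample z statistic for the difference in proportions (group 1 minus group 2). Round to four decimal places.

z = 0.9652

p̂₁ = 1006/1928 ≈ 0.5217842, p̂₂ = 847/1675 ≈ 0.5056716.
Pooled p̂ = (1006+847)/(1928+1675) = 1853/3603 = 0.5142936.
SE = √(0.249796 × 0.00111569) = 0.0166941.
z = (0.5217842 − 0.5056716)/0.0166941 = 0.0161126/0.0166941 = 0.9652.
p-value = P(Z < 0.965) ≈ 0.8328.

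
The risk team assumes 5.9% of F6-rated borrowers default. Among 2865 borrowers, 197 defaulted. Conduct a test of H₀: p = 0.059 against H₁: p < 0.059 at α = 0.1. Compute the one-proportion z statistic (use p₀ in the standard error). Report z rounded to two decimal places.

z = 2.22

p̂ = 197/2865 ≈ 0.06876.
Under H₀, SE = √(0.059·0.941/2865) = √(1.93784e-05) = 0.00440.
z = (0.06876 − 0.059)/0.00440 = 0.00976/0.00440 = 2.22.
p-value = P(Z < 2.217) ≈ 0.9867. With α = 0.1, fail to reject H₀.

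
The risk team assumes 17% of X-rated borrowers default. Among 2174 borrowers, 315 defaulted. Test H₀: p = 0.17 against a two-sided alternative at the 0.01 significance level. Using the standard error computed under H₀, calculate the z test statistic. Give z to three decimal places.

z = -3.116

p̂ = 315/2174 = 0.144894.
SE = √(p₀(1−p₀)/n) = √(0.1411/2174) = 0.008056.
z = (0.144894 − 0.17)/0.008056 = -0.025106/0.008056 = -3.116.
p-value = 2·P(Z > 3.116) ≈ 0.0018. With α = 0.01, reject H₀.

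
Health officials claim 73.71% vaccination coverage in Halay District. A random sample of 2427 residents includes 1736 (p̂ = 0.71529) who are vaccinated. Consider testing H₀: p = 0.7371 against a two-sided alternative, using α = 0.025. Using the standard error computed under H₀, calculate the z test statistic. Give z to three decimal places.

p̂ = 1736/2427 ≈ 0.715286.
SE = √(p₀(1−p₀)/n) = √(0.19378/2427) = 0.008936.
z = (0.715286 − 0.7371)/0.008936 = -0.021814/0.008936 = -2.441.
Two-sided p-value ≈ 2·Φ(−2.441) = 0.0146; since p < α = 0.025, reject H₀.

z = -2.441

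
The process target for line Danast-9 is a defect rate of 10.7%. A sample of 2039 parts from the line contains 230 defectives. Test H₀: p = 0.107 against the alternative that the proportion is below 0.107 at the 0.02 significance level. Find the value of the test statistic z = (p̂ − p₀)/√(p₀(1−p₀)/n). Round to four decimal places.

p̂ = 230/2039 = 0.1128004.
Under H₀, SE = √(0.107·0.893/2039) = √(4.68617e-05) = 0.0068456.
z = (0.1128004 − 0.107)/0.0068456 = 0.0058004/0.0068456 = 0.8473.
p-value = P(Z < 0.847) ≈ 0.8016. With α = 0.02, fail to reject H₀.

z = 0.8473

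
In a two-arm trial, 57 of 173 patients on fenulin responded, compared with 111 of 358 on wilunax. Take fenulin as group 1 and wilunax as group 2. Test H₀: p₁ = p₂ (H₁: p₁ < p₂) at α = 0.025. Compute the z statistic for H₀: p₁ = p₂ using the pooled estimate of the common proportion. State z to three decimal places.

z = 0.451

p̂₁ = 57/173 ≈ 0.32948, p̂₂ = 111/358 ≈ 0.31006.
Pooled p̂ = (57+111)/(173+358) = 168/531 = 0.31638.
SE = √(0.216285 × 0.00857364) = 0.04306.
z = (0.32948 − 0.31006)/0.04306 = 0.01942/0.04306 = 0.451.
p-value = P(Z < 0.451) ≈ 0.6740. With α = 0.025, fail to reject H₀.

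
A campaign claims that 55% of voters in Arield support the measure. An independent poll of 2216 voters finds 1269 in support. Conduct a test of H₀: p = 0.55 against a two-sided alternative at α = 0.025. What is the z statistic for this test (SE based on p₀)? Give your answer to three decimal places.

p̂ = 1269/2216 = 0.572653.
Under H₀, SE = √(0.55·0.45/2216) = √(0.000111688) = 0.010568.
z = (0.572653 − 0.55)/0.010568 = 0.022653/0.010568 = 2.144.
Two-sided p-value ≈ 2·Φ(−2.144) = 0.0321, so at α = 0.025 we fail to reject H₀.

z = 2.144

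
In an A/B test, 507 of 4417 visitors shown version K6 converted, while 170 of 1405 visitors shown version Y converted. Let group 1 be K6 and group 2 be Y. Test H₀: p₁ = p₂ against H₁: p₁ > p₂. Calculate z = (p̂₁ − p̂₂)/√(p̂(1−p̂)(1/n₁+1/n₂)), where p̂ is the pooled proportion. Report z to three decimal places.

z = -0.633

p̂₁ = 507/4417 ≈ 0.11478, p̂₂ = 170/1405 ≈ 0.12100.
Pooled p̂ = (507+170)/(4417+1405) = 677/5822 = 0.11628.
SE = √(p̂(1−p̂)(1/n₁+1/n₂)) = √(0.11628·0.88372·0.000938142) = √(9.64047e-05) = 0.00982.
z = (0.11478 − 0.12100)/0.00982 = -0.00622/0.00982 = -0.633.
p-value = P(Z > -0.633) ≈ 0.7365.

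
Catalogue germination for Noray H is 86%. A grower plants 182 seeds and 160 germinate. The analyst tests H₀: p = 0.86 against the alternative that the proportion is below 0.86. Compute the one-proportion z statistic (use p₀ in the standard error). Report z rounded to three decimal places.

z = 0.743

p̂ = 160/182 ≈ 0.87912.
Standard error under H₀: √(0.86×0.14/182) = 0.02572.
z = (0.87912 − 0.86)/0.02572 = 0.01912/0.02572 = 0.743.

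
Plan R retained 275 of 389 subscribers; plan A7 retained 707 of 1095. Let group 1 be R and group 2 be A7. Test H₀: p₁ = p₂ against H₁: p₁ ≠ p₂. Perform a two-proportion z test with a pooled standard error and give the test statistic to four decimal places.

z = 2.1943

p̂₁ = 275/389 ≈ 0.706941, p̂₂ = 707/1095 ≈ 0.645662.
Pooled p̂ = (275+707)/(389+1095) = 982/1484 = 0.661725.
SE = √(0.223845 × 0.00348394) = 0.027926.
z = (0.706941 − 0.645662)/0.027926 = 0.061279/0.027926 = 2.1943.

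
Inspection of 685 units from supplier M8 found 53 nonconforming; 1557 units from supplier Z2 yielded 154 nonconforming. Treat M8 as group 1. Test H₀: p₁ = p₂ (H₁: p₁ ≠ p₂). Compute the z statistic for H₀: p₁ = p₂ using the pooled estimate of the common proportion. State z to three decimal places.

p̂₁ = 53/685 = 0.07737, p̂₂ = 154/1557 = 0.09891.
Pooled p̂ = (53+154)/(685+1557) = 207/2242 = 0.09233.
SE = √(0.0838038 × 0.00210211) = 0.01327.
z = (0.07737 − 0.09891)/0.01327 = -0.02154/0.01327 = -1.623.
p-value = 2·P(Z > 1.623) ≈ 0.1047.

z = -1.623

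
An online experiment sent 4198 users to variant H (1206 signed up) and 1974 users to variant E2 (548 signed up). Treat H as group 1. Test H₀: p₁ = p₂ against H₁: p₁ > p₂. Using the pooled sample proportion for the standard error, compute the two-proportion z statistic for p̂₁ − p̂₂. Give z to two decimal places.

z = 0.79

p̂₁ = 1206/4198 ≈ 0.2873, p̂₂ = 548/1974 ≈ 0.2776.
Pooled p̂ = (1206+548)/(4198+1974) = 1754/6172 = 0.2842.
SE = √(0.203425 × 0.000744794) = 0.0123.
z = (0.2873 − 0.2776)/0.0123 = 0.0097/0.0123 = 0.79.
p-value = P(Z > 0.786) ≈ 0.2160.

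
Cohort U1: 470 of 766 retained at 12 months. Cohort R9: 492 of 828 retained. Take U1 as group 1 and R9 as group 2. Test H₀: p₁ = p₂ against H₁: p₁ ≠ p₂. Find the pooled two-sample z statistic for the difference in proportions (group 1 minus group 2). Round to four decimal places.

p̂₁ = 470/766 = 0.613577, p̂₂ = 492/828 = 0.594203.
Pooled p̂ = (470+492)/(766+828) = 962/1594 = 0.603513.
SE = √(0.239285 × 0.00251321) = 0.024523.
z = (0.613577 − 0.594203)/0.024523 = 0.019374/0.024523 = 0.7900.

z = 0.7900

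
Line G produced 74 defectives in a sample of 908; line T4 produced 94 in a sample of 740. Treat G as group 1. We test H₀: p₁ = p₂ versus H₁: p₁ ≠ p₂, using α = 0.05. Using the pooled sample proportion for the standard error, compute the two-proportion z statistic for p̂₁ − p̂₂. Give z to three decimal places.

p̂₁ = 74/908 ≈ 0.081498, p̂₂ = 94/740 ≈ 0.127027.
Pooled p̂ = (74+94)/(908+740) = 168/1648 = 0.101942.
SE = √(p̂(1−p̂)(1/n₁+1/n₂)) = √(0.101942·0.898058·0.00245267) = √(0.000224541) = 0.014985.
z = (0.081498 − 0.127027)/0.014985 = -0.045529/0.014985 = -3.038.
Two-sided p-value ≈ 2·Φ(−3.038) = 0.0024, so at α = 0.05 we reject H₀.

z = -3.038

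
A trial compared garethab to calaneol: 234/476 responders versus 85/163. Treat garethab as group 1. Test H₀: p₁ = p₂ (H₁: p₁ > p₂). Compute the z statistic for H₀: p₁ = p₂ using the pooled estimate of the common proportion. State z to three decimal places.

p̂₁ = 234/476 ≈ 0.49160, p̂₂ = 85/163 ≈ 0.52147.
Pooled p̂ = (234+85)/(476+163) = 319/639 = 0.49922.
SE = √(p̂(1−p̂)(1/n₁+1/n₂)) = √(0.49922·0.50078·0.00823581) = √(0.00205895) = 0.04538.
z = (0.49160 − 0.52147)/0.04538 = -0.02987/0.04538 = -0.658.

z = -0.658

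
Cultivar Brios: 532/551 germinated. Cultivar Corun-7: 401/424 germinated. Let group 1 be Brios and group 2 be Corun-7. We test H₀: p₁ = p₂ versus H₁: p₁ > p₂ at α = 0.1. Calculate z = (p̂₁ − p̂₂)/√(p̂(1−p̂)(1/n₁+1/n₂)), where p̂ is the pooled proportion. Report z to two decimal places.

p̂₁ = 532/551 ≈ 0.96552, p̂₂ = 401/424 ≈ 0.94575.
Pooled p̂ = (532+401)/(551+424) = 933/975 = 0.95692.
SE = √(0.0412213 × 0.00417337) = 0.01312.
z = (0.96552 − 0.94575)/0.01312 = 0.01977/0.01312 = 1.51.
p-value = P(Z > 1.507) ≈ 0.0659, so at α = 0.1 we reject H₀.

z = 1.51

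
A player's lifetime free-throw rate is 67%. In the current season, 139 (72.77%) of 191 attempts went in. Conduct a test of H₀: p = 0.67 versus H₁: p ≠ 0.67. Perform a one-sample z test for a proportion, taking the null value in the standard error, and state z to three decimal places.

z = 1.697

p̂ = 139/191 = 0.727749.
Under H₀, SE = √(0.67·0.33/191) = √(0.00115759) = 0.034023.
z = (0.727749 − 0.67)/0.034023 = 0.057749/0.034023 = 1.697.
p-value = 2·P(Z > 1.697) ≈ 0.0896.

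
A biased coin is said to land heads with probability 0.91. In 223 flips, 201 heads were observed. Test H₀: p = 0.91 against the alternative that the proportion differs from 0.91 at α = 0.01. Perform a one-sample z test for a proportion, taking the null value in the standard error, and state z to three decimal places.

z = -0.452

p̂ = 201/223 = 0.901345.
SE = √(p₀(1−p₀)/n) = √(0.0819/223) = 0.019164.
z = (0.901345 − 0.91)/0.019164 = -0.008655/0.019164 = -0.452.
p-value = 2·P(Z > 0.452) ≈ 0.6516; since p > α = 0.01, fail to reject H₀.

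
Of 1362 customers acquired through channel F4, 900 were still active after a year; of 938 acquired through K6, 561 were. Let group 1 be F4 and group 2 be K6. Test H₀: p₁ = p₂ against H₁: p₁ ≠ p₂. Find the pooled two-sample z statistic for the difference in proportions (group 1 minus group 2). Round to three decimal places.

p̂₁ = 900/1362 ≈ 0.660793, p̂₂ = 561/938 ≈ 0.598081.
Pooled p̂ = (900+561)/(1362+938) = 1461/2300 = 0.635217.
SE = √(p̂(1−p̂)(1/n₁+1/n₂)) = √(0.635217·0.364783·0.00180031) = √(0.000417162) = 0.020425.
z = (0.660793 − 0.598081)/0.020425 = 0.062712/0.020425 = 3.070.

z = 3.070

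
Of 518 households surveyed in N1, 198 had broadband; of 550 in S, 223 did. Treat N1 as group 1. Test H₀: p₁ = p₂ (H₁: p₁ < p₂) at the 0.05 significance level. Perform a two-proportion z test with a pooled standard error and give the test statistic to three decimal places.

p̂₁ = 198/518 = 0.38224, p̂₂ = 223/550 = 0.40545.
Pooled p̂ = (198+223)/(518+550) = 421/1068 = 0.39419.
SE = √(p̂(1−p̂)(1/n₁+1/n₂)) = √(0.39419·0.60581·0.00374868) = √(0.000895205) = 0.02992.
z = (0.38224 − 0.40545)/0.02992 = -0.02321/0.02992 = -0.776.
p-value = P(Z < -0.776) ≈ 0.2189. With α = 0.05, fail to reject H₀.

z = -0.776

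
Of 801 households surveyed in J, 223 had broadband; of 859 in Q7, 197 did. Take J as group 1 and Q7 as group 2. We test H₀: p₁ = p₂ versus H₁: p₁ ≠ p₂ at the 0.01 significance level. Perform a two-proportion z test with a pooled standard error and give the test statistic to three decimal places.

z = 2.298

p̂₁ = 223/801 = 0.27840, p̂₂ = 197/859 = 0.22934.
Pooled p̂ = (223+197)/(801+859) = 420/1660 = 0.25301.
SE = √(p̂(1−p̂)(1/n₁+1/n₂)) = √(0.25301·0.74699·0.00241258) = √(0.000455971) = 0.02135.
z = (0.27840 − 0.22934)/0.02135 = 0.04906/0.02135 = 2.298.
p-value = 2·P(Z > 2.298) ≈ 0.0216, so at α = 0.01 we fail to reject H₀.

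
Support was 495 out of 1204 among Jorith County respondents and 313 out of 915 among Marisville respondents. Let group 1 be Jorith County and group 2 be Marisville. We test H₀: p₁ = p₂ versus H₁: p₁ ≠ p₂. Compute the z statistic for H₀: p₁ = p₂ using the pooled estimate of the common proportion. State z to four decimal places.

p̂₁ = 495/1204 = 0.411130, p̂₂ = 313/915 = 0.342077.
Pooled p̂ = (495+313)/(1204+915) = 808/2119 = 0.381312.
SE = √(0.235913 × 0.00192346) = 0.021302.
z = (0.411130 − 0.342077)/0.021302 = 0.069053/0.021302 = 3.2416.
p-value = 2·P(Z > 3.242) ≈ 0.0012.

z = 3.2416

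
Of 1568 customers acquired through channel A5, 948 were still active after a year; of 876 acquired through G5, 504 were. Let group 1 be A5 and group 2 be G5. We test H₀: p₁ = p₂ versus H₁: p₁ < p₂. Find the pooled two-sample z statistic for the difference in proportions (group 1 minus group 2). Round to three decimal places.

p̂₁ = 948/1568 ≈ 0.60459, p̂₂ = 504/876 ≈ 0.57534.
Pooled p̂ = (948+504)/(1568+876) = 1452/2444 = 0.59411.
SE = √(0.241144 × 0.00177931) = 0.02071.
z = (0.60459 − 0.57534)/0.02071 = 0.02925/0.02071 = 1.412.
p-value = P(Z < 1.412) ≈ 0.9210.

z = 1.412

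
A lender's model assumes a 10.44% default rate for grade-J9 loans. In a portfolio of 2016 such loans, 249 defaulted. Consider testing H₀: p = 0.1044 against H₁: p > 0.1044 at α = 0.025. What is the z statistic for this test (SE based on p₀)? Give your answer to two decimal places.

p̂ = 249/2016 ≈ 0.1235.
SE = √(p₀(1−p₀)/n) = √(0.093501/2016) = 0.0068.
z = (0.1235 − 0.1044)/0.0068 = 0.0191/0.0068 = 2.81.
p-value = P(Z > 2.806) ≈ 0.0025; since p < α = 0.025, reject H₀.

z = 2.81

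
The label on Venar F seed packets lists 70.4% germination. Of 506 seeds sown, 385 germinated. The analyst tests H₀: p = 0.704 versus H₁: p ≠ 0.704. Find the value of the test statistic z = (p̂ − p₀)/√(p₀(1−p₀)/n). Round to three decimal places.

p̂ = 385/506 ≈ 0.760870.
Standard error under H₀: √(0.704×0.296/506) = 0.020293.
z = (0.760870 − 0.704)/0.020293 = 0.056870/0.020293 = 2.802.

z = 2.802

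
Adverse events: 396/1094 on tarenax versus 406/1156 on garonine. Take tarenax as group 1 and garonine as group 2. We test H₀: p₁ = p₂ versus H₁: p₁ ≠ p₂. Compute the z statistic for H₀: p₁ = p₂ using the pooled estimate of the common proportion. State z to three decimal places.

z = 0.533

p̂₁ = 396/1094 ≈ 0.36197, p̂₂ = 406/1156 ≈ 0.35121.
Pooled p̂ = (396+406)/(1094+1156) = 802/2250 = 0.35644.
SE = √(p̂(1−p̂)(1/n₁+1/n₂)) = √(0.35644·0.64356·0.00177913) = √(0.000408118) = 0.02020.
z = (0.36197 − 0.35121)/0.02020 = 0.01076/0.02020 = 0.533.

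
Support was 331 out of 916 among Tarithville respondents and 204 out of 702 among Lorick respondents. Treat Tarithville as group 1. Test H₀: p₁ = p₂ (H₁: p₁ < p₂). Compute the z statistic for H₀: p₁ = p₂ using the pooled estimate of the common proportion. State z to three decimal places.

z = 2.998

p̂₁ = 331/916 = 0.36135, p̂₂ = 204/702 = 0.29060.
Pooled p̂ = (331+204)/(916+702) = 535/1618 = 0.33066.
SE = √(p̂(1−p̂)(1/n₁+1/n₂)) = √(0.33066·0.66934·0.0025162) = √(0.000556892) = 0.02360.
z = (0.36135 − 0.29060)/0.02360 = 0.07075/0.02360 = 2.998.
p-value = P(Z < 2.998) ≈ 0.9986.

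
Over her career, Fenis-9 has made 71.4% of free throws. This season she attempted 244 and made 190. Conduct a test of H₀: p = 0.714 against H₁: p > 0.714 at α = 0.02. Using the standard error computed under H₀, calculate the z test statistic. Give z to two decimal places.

p̂ = 190/244 = 0.7787.
Under H₀, SE = √(0.714·0.286/244) = √(0.000836902) = 0.0289.
z = (0.7787 − 0.714)/0.0289 = 0.0647/0.0289 = 2.24.
p-value = P(Z > 2.236) ≈ 0.0127, so at α = 0.02 we reject H₀.

z = 2.24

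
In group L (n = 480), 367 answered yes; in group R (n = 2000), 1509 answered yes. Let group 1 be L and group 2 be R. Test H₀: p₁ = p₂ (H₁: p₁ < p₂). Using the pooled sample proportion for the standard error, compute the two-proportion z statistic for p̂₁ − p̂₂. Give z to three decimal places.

p̂₁ = 367/480 ≈ 0.76458, p̂₂ = 1509/2000 ≈ 0.75450.
Pooled p̂ = (367+1509)/(480+2000) = 1876/2480 = 0.75645.
SE = √(0.184233 × 0.00258333) = 0.02182.
z = (0.76458 − 0.75450)/0.02182 = 0.01008/0.02182 = 0.462.

z = 0.462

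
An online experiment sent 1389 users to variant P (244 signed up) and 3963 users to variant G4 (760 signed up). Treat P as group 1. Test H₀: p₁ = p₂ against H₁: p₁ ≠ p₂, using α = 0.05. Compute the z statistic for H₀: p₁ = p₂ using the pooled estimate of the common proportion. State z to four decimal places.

z = -1.3233

p̂₁ = 244/1389 = 0.175666, p̂₂ = 760/3963 = 0.191774.
Pooled p̂ = (244+760)/(1389+3963) = 1004/5352 = 0.187593.
SE = √(p̂(1−p̂)(1/n₁+1/n₂)) = √(0.187593·0.812407·0.000972276) = √(0.000148177) = 0.012173.
z = (0.175666 − 0.191774)/0.012173 = -0.016108/0.012173 = -1.3233.
Two-sided p-value ≈ 2·Φ(−1.323) = 0.1857; since p > α = 0.05, fail to reject H₀.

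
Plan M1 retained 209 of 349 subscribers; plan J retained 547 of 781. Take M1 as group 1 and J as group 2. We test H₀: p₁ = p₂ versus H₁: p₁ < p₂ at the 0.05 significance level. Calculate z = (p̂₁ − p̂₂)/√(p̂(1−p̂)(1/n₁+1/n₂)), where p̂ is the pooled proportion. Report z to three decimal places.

p̂₁ = 209/349 ≈ 0.59885, p̂₂ = 547/781 ≈ 0.70038.
Pooled p̂ = (209+547)/(349+781) = 756/1130 = 0.66903.
SE = √(0.22143 × 0.00414574) = 0.03030.
z = (0.59885 − 0.70038)/0.03030 = -0.10153/0.03030 = -3.351.
p-value = P(Z < -3.351) ≈ 0.0004; since p < α = 0.05, reject H₀.

z = -3.351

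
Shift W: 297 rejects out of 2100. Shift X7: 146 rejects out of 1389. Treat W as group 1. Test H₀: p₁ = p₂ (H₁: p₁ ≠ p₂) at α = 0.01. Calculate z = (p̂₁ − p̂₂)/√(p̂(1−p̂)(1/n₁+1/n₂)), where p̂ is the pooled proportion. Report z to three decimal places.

z = 3.154

p̂₁ = 297/2100 ≈ 0.141429, p̂₂ = 146/1389 ≈ 0.105112.
Pooled p̂ = (297+146)/(2100+1389) = 443/3489 = 0.126970.
SE = √(p̂(1−p̂)(1/n₁+1/n₂)) = √(0.126970·0.873030·0.00119613) = √(0.00013259) = 0.011515.
z = (0.141429 − 0.105112)/0.011515 = 0.036317/0.011515 = 3.154.
Two-sided p-value ≈ 2·Φ(−3.154) = 0.0016, so at α = 0.01 we reject H₀.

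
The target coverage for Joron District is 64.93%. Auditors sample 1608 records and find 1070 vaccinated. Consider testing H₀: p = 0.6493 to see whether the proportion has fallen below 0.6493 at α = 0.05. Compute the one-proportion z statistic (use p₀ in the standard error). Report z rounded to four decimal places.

z = 1.3549

p̂ = 1070/1608 ≈ 0.665423.
Under H₀, SE = √(0.6493·0.3507/1608) = √(0.00014161) = 0.011900.
z = (0.665423 − 0.6493)/0.011900 = 0.016123/0.011900 = 1.3549.
p-value = P(Z < 1.355) ≈ 0.9123. With α = 0.05, fail to reject H₀.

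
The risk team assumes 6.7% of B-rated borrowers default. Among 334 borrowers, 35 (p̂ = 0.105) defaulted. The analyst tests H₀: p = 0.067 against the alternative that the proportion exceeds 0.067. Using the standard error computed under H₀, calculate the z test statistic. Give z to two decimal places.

p̂ = 35/334 = 0.1048.
Standard error under H₀: √(0.067×0.933/334) = 0.0137.
z = (0.1048 − 0.067)/0.0137 = 0.0378/0.0137 = 2.76.
p-value = P(Z > 2.762) ≈ 0.0029.

z = 2.76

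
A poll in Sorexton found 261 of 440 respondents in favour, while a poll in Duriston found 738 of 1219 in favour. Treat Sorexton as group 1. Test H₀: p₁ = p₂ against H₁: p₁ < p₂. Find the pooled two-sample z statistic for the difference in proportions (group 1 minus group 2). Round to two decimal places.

z = -0.45

p̂₁ = 261/440 = 0.5932, p̂₂ = 738/1219 = 0.6054.
Pooled p̂ = (261+738)/(440+1219) = 999/1659 = 0.6022.
SE = √(0.239561 × 0.00309307) = 0.0272.
z = (0.5932 − 0.6054)/0.0272 = -0.0122/0.0272 = -0.45.
p-value = P(Z < -0.449) ≈ 0.3266.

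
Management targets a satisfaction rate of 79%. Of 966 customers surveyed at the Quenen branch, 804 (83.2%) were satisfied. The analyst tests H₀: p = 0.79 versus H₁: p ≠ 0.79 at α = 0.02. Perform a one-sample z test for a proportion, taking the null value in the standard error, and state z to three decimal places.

z = 3.228

p̂ = 804/966 = 0.832298.
SE = √(p₀(1−p₀)/n) = √(0.1659/966) = 0.013105.
z = (0.832298 − 0.79)/0.013105 = 0.042298/0.013105 = 3.228.
Two-sided p-value ≈ 2·Φ(−3.228) = 0.0012; since p < α = 0.02, reject H₀.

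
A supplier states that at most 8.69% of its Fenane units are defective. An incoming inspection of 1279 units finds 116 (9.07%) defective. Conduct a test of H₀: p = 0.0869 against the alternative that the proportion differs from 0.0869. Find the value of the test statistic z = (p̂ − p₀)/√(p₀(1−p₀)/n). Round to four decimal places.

z = 0.4819

p̂ = 116/1279 = 0.090696.
Under H₀, SE = √(0.0869·0.9131/1279) = √(6.20394e-05) = 0.007877.
z = (0.090696 − 0.0869)/0.007877 = 0.003796/0.007877 = 0.4819.
Two-sided p-value ≈ 2·Φ(−0.482) = 0.6299.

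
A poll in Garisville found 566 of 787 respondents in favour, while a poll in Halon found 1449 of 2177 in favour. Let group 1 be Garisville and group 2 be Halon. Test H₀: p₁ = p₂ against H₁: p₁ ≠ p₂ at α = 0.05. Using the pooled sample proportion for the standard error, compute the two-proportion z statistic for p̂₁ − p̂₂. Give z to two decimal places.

z = 2.76

p̂₁ = 566/787 ≈ 0.7192, p̂₂ = 1449/2177 ≈ 0.6656.
Pooled p̂ = (566+1449)/(787+2177) = 2015/2964 = 0.6798.
SE = √(0.217663 × 0.00173) = 0.0194.
z = (0.7192 − 0.6656)/0.0194 = 0.0536/0.0194 = 2.76.
p-value = 2·P(Z > 2.762) ≈ 0.0057, so at α = 0.05 we reject H₀.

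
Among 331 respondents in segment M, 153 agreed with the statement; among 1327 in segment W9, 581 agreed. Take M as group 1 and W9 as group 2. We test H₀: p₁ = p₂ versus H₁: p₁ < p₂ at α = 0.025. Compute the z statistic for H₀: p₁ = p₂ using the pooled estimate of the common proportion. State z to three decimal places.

z = 0.800

p̂₁ = 153/331 = 0.46224, p̂₂ = 581/1327 = 0.43783.
Pooled p̂ = (153+581)/(331+1327) = 734/1658 = 0.44270.
SE = √(0.246717 × 0.00377473) = 0.03052.
z = (0.46224 − 0.43783)/0.03052 = 0.02441/0.03052 = 0.800.
p-value = P(Z < 0.800) ≈ 0.7881, so at α = 0.025 we fail to reject H₀.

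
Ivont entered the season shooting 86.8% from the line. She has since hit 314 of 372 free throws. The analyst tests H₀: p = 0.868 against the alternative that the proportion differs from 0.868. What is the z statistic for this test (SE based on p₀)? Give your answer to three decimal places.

z = -1.363

p̂ = 314/372 ≈ 0.844086.
Standard error under H₀: √(0.868×0.132/372) = 0.017550.
z = (0.844086 − 0.868)/0.017550 = -0.023914/0.017550 = -1.363.
p-value = 2·P(Z > 1.363) ≈ 0.1730.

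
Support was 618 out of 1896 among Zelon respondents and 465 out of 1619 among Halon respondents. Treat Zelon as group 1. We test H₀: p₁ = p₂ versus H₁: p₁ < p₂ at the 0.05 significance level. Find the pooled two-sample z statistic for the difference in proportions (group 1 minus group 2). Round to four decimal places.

z = 2.4792

p̂₁ = 618/1896 = 0.325949, p̂₂ = 465/1619 = 0.287214.
Pooled p̂ = (618+465)/(1896+1619) = 1083/3515 = 0.308108.
SE = √(p̂(1−p̂)(1/n₁+1/n₂)) = √(0.308108·0.691892·0.00114509) = √(0.000244108) = 0.015624.
z = (0.325949 − 0.287214)/0.015624 = 0.038735/0.015624 = 2.4792.
p-value = P(Z < 2.479) ≈ 0.9934. With α = 0.05, fail to reject H₀.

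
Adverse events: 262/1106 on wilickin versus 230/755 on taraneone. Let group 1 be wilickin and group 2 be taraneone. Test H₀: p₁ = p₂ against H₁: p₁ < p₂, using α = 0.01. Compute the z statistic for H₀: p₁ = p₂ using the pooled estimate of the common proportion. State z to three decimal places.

p̂₁ = 262/1106 = 0.23689, p̂₂ = 230/755 = 0.30464.
Pooled p̂ = (262+230)/(1106+755) = 492/1861 = 0.26437.
SE = √(0.19448 × 0.00222866) = 0.02082.
z = (0.23689 − 0.30464)/0.02082 = -0.06775/0.02082 = -3.254.
p-value = P(Z < -3.254) ≈ 0.0006. With α = 0.01, reject H₀.

z = -3.254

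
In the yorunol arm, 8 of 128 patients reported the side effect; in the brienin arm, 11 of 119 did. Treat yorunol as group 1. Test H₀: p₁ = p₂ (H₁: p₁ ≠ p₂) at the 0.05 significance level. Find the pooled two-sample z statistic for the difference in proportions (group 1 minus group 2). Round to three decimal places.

p̂₁ = 8/128 ≈ 0.06250, p̂₂ = 11/119 ≈ 0.09244.
Pooled p̂ = (8+11)/(128+119) = 19/247 = 0.07692.
SE = √(0.0710059 × 0.0162159) = 0.03393.
z = (0.06250 − 0.09244)/0.03393 = -0.02994/0.03393 = -0.882.
p-value = 2·P(Z > 0.882) ≈ 0.3776, so at α = 0.05 we fail to reject H₀.

z = -0.882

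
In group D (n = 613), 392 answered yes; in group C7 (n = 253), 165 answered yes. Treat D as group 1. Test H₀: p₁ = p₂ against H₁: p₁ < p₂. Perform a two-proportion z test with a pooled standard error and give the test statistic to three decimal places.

z = -0.355

p̂₁ = 392/613 ≈ 0.639478, p̂₂ = 165/253 ≈ 0.652174.
Pooled p̂ = (392+165)/(613+253) = 557/866 = 0.643187.
SE = √(p̂(1−p̂)(1/n₁+1/n₂)) = √(0.643187·0.356813·0.00558389) = √(0.00128149) = 0.035798.
z = (0.639478 − 0.652174)/0.035798 = -0.012696/0.035798 = -0.355.
p-value = P(Z < -0.355) ≈ 0.3614.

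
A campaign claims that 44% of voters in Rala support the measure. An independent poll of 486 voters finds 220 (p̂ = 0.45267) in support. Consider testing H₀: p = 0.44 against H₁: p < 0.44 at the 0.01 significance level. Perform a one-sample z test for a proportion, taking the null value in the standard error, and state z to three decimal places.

p̂ = 220/486 = 0.45267.
SE = √(p₀(1−p₀)/n) = √(0.2464/486) = 0.02252.
z = (0.45267 − 0.44)/0.02252 = 0.01267/0.02252 = 0.563.
p-value = P(Z < 0.563) ≈ 0.7133. With α = 0.01, fail to reject H₀.

z = 0.563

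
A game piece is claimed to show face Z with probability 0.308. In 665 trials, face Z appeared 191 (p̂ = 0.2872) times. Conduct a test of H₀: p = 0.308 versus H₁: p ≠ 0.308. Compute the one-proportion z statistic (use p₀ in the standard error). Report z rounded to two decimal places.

p̂ = 191/665 = 0.2872.
SE = √(p₀(1−p₀)/n) = √(0.21314/665) = 0.0179.
z = (0.2872 − 0.308)/0.0179 = -0.0208/0.0179 = -1.16.
Two-sided p-value ≈ 2·Φ(−1.161) = 0.2457.

z = -1.16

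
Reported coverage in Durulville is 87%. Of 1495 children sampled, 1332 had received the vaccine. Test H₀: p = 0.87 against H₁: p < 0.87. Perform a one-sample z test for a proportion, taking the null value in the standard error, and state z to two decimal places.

p̂ = 1332/1495 = 0.8910.
Standard error under H₀: √(0.87×0.13/1495) = 0.0087.
z = (0.8910 − 0.87)/0.0087 = 0.0210/0.0087 = 2.41.
p-value = P(Z < 2.411) ≈ 0.9920.

z = 2.41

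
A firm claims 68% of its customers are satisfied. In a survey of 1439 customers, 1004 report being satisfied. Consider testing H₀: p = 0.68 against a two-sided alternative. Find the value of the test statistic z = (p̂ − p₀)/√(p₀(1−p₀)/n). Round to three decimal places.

z = 1.440

p̂ = 1004/1439 ≈ 0.69771.
SE = √(p₀(1−p₀)/n) = √(0.2176/1439) = 0.01230.
z = (0.69771 − 0.68)/0.01230 = 0.01771/0.01230 = 1.440.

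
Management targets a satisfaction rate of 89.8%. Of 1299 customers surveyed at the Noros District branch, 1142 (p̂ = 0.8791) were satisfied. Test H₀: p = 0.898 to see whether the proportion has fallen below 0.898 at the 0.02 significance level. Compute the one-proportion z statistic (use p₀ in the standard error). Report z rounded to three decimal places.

z = -2.246

p̂ = 1142/1299 ≈ 0.879138.
Under H₀, SE = √(0.898·0.102/1299) = √(7.05127e-05) = 0.008397.
z = (0.879138 − 0.898)/0.008397 = -0.018862/0.008397 = -2.246.
p-value = P(Z < -2.246) ≈ 0.0123. With α = 0.02, reject H₀.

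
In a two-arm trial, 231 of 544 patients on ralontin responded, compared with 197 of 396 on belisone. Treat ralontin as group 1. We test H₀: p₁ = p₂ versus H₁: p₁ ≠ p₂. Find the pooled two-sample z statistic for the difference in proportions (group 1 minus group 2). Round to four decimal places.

p̂₁ = 231/544 ≈ 0.424632, p̂₂ = 197/396 ≈ 0.497475.
Pooled p̂ = (231+197)/(544+396) = 428/940 = 0.455319.
SE = √(0.248004 × 0.00436349) = 0.032896.
z = (0.424632 − 0.497475)/0.032896 = -0.072843/0.032896 = -2.2143.

z = -2.2143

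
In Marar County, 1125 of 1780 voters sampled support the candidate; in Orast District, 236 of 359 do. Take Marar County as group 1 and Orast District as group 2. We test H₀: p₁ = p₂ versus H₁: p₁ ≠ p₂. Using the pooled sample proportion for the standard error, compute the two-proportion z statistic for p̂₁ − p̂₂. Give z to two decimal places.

p̂₁ = 1125/1780 = 0.6320, p̂₂ = 236/359 = 0.6574.
Pooled p̂ = (1125+236)/(1780+359) = 1361/2139 = 0.6363.
SE = √(p̂(1−p̂)(1/n₁+1/n₂)) = √(0.6363·0.3637·0.00334731) = √(0.000774662) = 0.0278.
z = (0.6320 − 0.6574)/0.0278 = -0.0254/0.0278 = -0.91.
p-value = 2·P(Z > 0.911) ≈ 0.3622.

z = -0.91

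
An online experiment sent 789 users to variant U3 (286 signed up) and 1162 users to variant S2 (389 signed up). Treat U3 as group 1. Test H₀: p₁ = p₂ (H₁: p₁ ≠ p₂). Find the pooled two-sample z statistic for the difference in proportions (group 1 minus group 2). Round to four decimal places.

p̂₁ = 286/789 ≈ 0.3624842, p̂₂ = 389/1162 ≈ 0.3347676.
Pooled p̂ = (286+389)/(789+1162) = 675/1951 = 0.3459764.
SE = √(p̂(1−p̂)(1/n₁+1/n₂)) = √(0.3459764·0.6540236·0.00212801) = √(0.00048152) = 0.0219436.
z = (0.3624842 − 0.3347676)/0.0219436 = 0.0277166/0.0219436 = 1.2631.

z = 1.2631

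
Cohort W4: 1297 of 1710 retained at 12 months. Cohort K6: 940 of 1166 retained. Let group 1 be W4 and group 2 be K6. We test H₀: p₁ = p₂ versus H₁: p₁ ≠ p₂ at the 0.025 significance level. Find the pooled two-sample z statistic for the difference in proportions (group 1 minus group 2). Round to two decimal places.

p̂₁ = 1297/1710 ≈ 0.7585, p̂₂ = 940/1166 ≈ 0.8062.
Pooled p̂ = (1297+940)/(1710+1166) = 2237/2876 = 0.7778.
SE = √(0.172818 × 0.00144243) = 0.0158.
z = (0.7585 − 0.8062)/0.0158 = -0.0477/0.0158 = -3.02.
p-value = 2·P(Z > 3.021) ≈ 0.0025, so at α = 0.025 we reject H₀.

z = -3.02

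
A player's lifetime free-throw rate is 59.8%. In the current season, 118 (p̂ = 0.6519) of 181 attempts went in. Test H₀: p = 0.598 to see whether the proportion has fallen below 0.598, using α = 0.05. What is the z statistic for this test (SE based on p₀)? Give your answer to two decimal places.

p̂ = 118/181 = 0.6519.
SE = √(p₀(1−p₀)/n) = √(0.2404/181) = 0.0364.
z = (0.6519 − 0.598)/0.0364 = 0.0539/0.0364 = 1.48.
p-value = P(Z < 1.480) ≈ 0.9306. With α = 0.05, fail to reject H₀.

z = 1.48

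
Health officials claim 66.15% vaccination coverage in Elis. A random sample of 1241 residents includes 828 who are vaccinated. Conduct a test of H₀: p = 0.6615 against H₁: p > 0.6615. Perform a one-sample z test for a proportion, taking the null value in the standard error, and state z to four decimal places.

p̂ = 828/1241 = 0.667204.
Standard error under H₀: √(0.6615×0.3385/1241) = 0.013433.
z = (0.667204 − 0.6615)/0.013433 = 0.005704/0.013433 = 0.4246.

z = 0.4246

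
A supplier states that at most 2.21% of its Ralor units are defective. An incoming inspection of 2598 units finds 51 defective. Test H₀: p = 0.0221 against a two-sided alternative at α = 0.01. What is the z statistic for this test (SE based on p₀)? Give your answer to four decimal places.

z = -0.8562

p̂ = 51/2598 ≈ 0.0196305.
Standard error under H₀: √(0.0221×0.9779/2598) = 0.0028842.
z = (0.0196305 − 0.0221)/0.0028842 = -0.0024695/0.0028842 = -0.8562.
p-value = 2·P(Z > 0.856) ≈ 0.3919. With α = 0.01, fail to reject H₀.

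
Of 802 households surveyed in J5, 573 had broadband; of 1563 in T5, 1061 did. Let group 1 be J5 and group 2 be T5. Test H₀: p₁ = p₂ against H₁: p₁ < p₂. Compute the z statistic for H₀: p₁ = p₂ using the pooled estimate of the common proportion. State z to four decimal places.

z = 1.7756

p̂₁ = 573/802 = 0.714464, p̂₂ = 1061/1563 = 0.678823.
Pooled p̂ = (573+1061)/(802+1563) = 1634/2365 = 0.690909.
SE = √(p̂(1−p̂)(1/n₁+1/n₂)) = √(0.690909·0.309091·0.00188668) = √(0.000402907) = 0.020073.
z = (0.714464 − 0.678823)/0.020073 = 0.035641/0.020073 = 1.7756.
p-value = P(Z < 1.776) ≈ 0.9621.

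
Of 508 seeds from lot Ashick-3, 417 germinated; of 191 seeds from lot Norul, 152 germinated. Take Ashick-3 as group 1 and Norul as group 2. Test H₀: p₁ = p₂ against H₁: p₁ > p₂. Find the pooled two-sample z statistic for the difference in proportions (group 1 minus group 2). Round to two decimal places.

p̂₁ = 417/508 ≈ 0.8209, p̂₂ = 152/191 ≈ 0.7958.
Pooled p̂ = (417+152)/(508+191) = 569/699 = 0.8140.
SE = √(0.151391 × 0.00720411) = 0.0330.
z = (0.8209 − 0.7958)/0.0330 = 0.0251/0.0330 = 0.76.
p-value = P(Z > 0.759) ≈ 0.2240.

z = 0.76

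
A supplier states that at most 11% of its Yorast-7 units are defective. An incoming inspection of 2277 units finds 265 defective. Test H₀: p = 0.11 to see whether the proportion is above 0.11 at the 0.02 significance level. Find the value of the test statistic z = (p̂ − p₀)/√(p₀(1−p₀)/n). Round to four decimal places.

p̂ = 265/2277 = 0.116381.
Under H₀, SE = √(0.11·0.89/2277) = √(4.29952e-05) = 0.006557.
z = (0.116381 − 0.11)/0.006557 = 0.006381/0.006557 = 0.9732.
p-value = P(Z > 0.973) ≈ 0.1652, so at α = 0.02 we fail to reject H₀.

z = 0.9732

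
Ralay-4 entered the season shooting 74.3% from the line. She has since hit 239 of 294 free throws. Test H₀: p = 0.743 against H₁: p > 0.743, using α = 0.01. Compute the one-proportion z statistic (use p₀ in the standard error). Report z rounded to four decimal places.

p̂ = 239/294 = 0.812925.
SE = √(p₀(1−p₀)/n) = √(0.19095/294) = 0.025485.
z = (0.812925 − 0.743)/0.025485 = 0.069925/0.025485 = 2.7438.
p-value = P(Z > 2.744) ≈ 0.0030; since p < α = 0.01, reject H₀.

z = 2.7438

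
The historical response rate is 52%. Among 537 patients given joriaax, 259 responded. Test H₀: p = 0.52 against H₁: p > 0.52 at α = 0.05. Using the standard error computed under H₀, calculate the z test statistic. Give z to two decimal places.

z = -1.75

p̂ = 259/537 = 0.4823.
SE = √(p₀(1−p₀)/n) = √(0.2496/537) = 0.0216.
z = (0.4823 − 0.52)/0.0216 = -0.0377/0.0216 = -1.75.
p-value = P(Z > -1.748) ≈ 0.9598; since p > α = 0.05, fail to reject H₀.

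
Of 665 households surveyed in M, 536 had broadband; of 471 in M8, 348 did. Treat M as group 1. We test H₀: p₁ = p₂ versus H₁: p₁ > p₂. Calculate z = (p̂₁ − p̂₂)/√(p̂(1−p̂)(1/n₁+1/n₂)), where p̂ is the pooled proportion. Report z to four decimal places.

z = 2.6841

p̂₁ = 536/665 = 0.806015, p̂₂ = 348/471 = 0.738854.
Pooled p̂ = (536+348)/(665+471) = 884/1136 = 0.778169.
SE = √(0.172622 × 0.0036269) = 0.025022.
z = (0.806015 − 0.738854)/0.025022 = 0.067161/0.025022 = 2.6841.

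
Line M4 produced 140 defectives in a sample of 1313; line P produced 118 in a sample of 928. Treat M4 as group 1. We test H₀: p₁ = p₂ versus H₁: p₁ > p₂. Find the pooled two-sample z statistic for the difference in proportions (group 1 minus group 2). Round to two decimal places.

p̂₁ = 140/1313 ≈ 0.1066, p̂₂ = 118/928 ≈ 0.1272.
Pooled p̂ = (140+118)/(1313+928) = 258/2241 = 0.1151.
SE = √(p̂(1−p̂)(1/n₁+1/n₂)) = √(0.1151·0.8849·0.0018392) = √(0.000187365) = 0.0137.
z = (0.1066 − 0.1272)/0.0137 = -0.0206/0.0137 = -1.50.

z = -1.50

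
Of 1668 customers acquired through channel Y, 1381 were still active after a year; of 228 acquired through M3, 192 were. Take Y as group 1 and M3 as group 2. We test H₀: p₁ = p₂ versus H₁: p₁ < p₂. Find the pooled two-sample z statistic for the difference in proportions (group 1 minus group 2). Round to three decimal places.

z = -0.534

p̂₁ = 1381/1668 = 0.82794, p̂₂ = 192/228 = 0.84211.
Pooled p̂ = (1381+192)/(1668+228) = 1573/1896 = 0.82964.
SE = √(p̂(1−p̂)(1/n₁+1/n₂)) = √(0.82964·0.17036·0.00498549) = √(0.000704631) = 0.02654.
z = (0.82794 − 0.84211)/0.02654 = -0.01417/0.02654 = -0.534.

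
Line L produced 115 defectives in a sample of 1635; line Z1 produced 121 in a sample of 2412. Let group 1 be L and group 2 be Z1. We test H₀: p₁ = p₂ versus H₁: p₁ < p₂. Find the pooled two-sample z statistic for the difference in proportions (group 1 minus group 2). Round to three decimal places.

p̂₁ = 115/1635 = 0.070336, p̂₂ = 121/2412 = 0.050166.
Pooled p̂ = (115+121)/(1635+2412) = 236/4047 = 0.058315.
SE = √(0.0549142 × 0.00102621) = 0.007507.
z = (0.070336 − 0.050166)/0.007507 = 0.020170/0.007507 = 2.687.
p-value = P(Z < 2.687) ≈ 0.9964.

z = 2.687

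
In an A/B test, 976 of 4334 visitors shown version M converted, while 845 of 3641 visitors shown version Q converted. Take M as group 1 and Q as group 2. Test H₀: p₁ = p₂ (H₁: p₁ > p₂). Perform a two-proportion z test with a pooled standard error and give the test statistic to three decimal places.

z = -0.729

p̂₁ = 976/4334 = 0.22520, p̂₂ = 845/3641 = 0.23208.
Pooled p̂ = (976+845)/(4334+3641) = 1821/7975 = 0.22834.
SE = √(p̂(1−p̂)(1/n₁+1/n₂)) = √(0.22834·0.77166·0.000505384) = √(8.90486e-05) = 0.00944.
z = (0.22520 − 0.23208)/0.00944 = -0.00688/0.00944 = -0.729.
p-value = P(Z > -0.729) ≈ 0.7671.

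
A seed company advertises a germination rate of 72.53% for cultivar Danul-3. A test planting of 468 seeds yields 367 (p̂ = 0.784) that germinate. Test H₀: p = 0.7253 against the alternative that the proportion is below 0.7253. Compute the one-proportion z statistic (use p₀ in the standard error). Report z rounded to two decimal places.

z = 2.85

p̂ = 367/468 ≈ 0.78419.
SE = √(p₀(1−p₀)/n) = √(0.19924/468) = 0.02063.
z = (0.78419 − 0.7253)/0.02063 = 0.05889/0.02063 = 2.85.
p-value = P(Z < 2.854) ≈ 0.9978.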